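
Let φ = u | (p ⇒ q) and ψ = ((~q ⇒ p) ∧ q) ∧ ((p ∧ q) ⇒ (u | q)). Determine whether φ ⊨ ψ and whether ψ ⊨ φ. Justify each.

Forward direction. This fails. Under u = F, q = F, p = F, the left side is true but the right side is false.

Converse. Assume the antecedent. If u is true, u | (p ⇒ q) reduces to true regardless of the other variables. If u is false, the antecedent forces (u = F, q = T, p = F) or (u = F, q = T, p = T), and u | (p ⇒ q) holds there. Either way u | (p ⇒ q) holds.

Not equivalent: only (⇐) holds.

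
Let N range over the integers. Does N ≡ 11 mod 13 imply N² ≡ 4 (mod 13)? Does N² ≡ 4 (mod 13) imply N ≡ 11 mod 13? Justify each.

Only the forward direction holds.

[⇒] Suppose N ≡ 11 mod 13. Write N = 13j + 11. Then (13j + 11)² = 169j² + 286j + 121 = 13(13j² + 22j + 9) + 4, so N² ≡ 4 (mod 13).

[⇐] This fails: take N = 2. Then 2² = 4 ≡ 4 (mod 13), yet 2 ≡ 2 (mod 13), not 11.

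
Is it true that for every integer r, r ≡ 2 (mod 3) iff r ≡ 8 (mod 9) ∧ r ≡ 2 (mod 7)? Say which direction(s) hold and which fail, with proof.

The forward direction fails; the converse holds.

(⟹) This fails: r = 2 gives 2 ≡ 2 (mod 3) but 2 ≡ 2 (mod 9), so the conjunction on the right does not hold.

(⟸) Conversely, if r ≡ 8 (mod 9) and r ≡ 2 (mod 7), then by the Chinese remainder theorem r ≡ 44 (mod 63). Since 44 ≡ 2 (mod 3) and 3 ∣ 63, we get r ≡ 2 (mod 3).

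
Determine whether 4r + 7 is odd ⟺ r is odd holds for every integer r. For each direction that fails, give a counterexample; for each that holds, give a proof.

The forward direction fails; the converse holds.

(⟹) This fails: take r = 6. Then 4r + 7 = 31, which is odd, yet r = 6 is even, not odd.

(⟸) Suppose r is odd. Since 4 is even, 4r is even for every r, so 4r + 7 has the same parity as 7, which is odd. Hence 4r + 7 is odd.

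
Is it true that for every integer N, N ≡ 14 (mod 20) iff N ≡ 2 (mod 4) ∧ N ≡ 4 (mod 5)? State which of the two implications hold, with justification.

(⇐) If N ≡ 2 (mod 4) and N ≡ 4 (mod 5), then by the Chinese remainder theorem N ≡ 14 (mod 20). This is exactly N ≡ 14 (mod 20).

(⇒) Suppose N ≡ 14 (mod 20); write N = 20j + 14. Since 4 ∣ 20, reducing mod 4 gives N ≡ 14 ≡ 2 (mod 4); since 5 ∣ 20, reducing mod 5 gives N ≡ 14 ≡ 4 (mod 5).

Both directions hold; the statement is true.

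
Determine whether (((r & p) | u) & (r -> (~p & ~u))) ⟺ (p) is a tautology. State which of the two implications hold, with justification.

(⟹) This fails. Under u = T, p = F, r = F, the left side is true but the right side is false.

(⟸) This fails. Under u = F, p = T, r = F, the left side is false but the right side is true.

(⇒) fails and (⇐) fails.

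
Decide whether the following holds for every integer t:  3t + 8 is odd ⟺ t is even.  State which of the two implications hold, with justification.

(⇒) This fails: t = 7 gives 3t + 8 = 29, which is odd, but 7 is odd, not even.

(⇐) This also fails: t = 0 is even, but 3t + 8 = 8 is even, not odd.

(⇒) fails and (⇐) fails.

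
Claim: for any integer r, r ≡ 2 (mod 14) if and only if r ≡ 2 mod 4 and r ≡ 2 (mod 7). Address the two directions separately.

(⇒) fails; (⇐) holds.

Forward direction. This fails: r = 16 gives 16 ≡ 2 (mod 14) but 16 ≡ 0 (mod 4), so the conjunction on the right does not hold.

Converse. If r ≡ 2 (mod 4) and r ≡ 2 (mod 7), then by the Chinese remainder theorem r ≡ 2 (mod 28). Since 2 ≡ 2 (mod 14) and 14 ∣ 28, we get r ≡ 2 (mod 14).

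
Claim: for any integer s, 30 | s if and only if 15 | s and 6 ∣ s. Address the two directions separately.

(⟸) Suppose 15 ∣ s and 6 ∣ s. Any common multiple of 15 and 6 is a multiple of their lcm; here lcm(15, 6) = 15·6/gcd(15, 6) = 90/3 = 30, so 30 ∣ s.

(⟹) If 30 ∣ s, write s = 30q. Since 30 = 2·15, s = 15·(2q), so 15 ∣ s; and since 30 = 5·6, s = 6·(5q), so 6 ∣ s.

Both implications hold.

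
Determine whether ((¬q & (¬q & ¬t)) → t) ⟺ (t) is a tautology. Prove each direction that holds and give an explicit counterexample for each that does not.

(→) This fails. Under t = F, q = T, the left side is true but the right side is false.

(←) Assume the antecedent. If t is true, (¬q & (¬q & ¬t)) → t reduces to true regardless of the other variables. If t is false, the antecedent cannot hold. Either way (¬q & (¬q & ¬t)) → t holds.

The forward direction fails; the converse holds.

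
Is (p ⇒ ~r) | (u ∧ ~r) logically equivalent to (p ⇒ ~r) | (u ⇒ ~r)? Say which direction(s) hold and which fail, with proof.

Only the forward implication holds.

(⟹) Assume the antecedent. If r is true, the antecedent forces (r = T, u = F, p = F) or (r = T, u = T, p = F), and (p ⇒ ~r) | (u ⇒ ~r) holds there. If r is false, (p ⇒ ~r) | (u ⇒ ~r) reduces to true regardless of the other variables. Either way (p ⇒ ~r) | (u ⇒ ~r) holds.

(⟸) This fails. Under r = T, u = F, p = T, the left side is false but the right side is true.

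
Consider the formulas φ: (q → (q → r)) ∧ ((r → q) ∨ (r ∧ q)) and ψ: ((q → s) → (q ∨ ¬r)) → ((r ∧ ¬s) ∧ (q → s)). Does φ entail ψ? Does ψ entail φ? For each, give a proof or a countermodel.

(⇒) This fails. Under r = F, s = F, q = F, the left side is true but the right side is false.

(⇐) This fails. Under r = T, s = F, q = F, the left side is false but the right side is true.

Neither implication holds.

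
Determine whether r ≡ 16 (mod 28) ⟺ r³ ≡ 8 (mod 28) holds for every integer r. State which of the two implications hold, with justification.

Only the forward implication holds.

Forward direction. Suppose r ≡ 16 (mod 28). Write r = 28j + 16. Then (28j + 16)³ = 21952j³ + 37632j² + 21504j + 4096 = 28(784j³ + 1344j² + 768j + 146) + 8, so r³ ≡ 8 (mod 28).

Converse. This fails: take r = 2. Then 2³ = 8 ≡ 8 (mod 28), yet 2 ≡ 2 (mod 28), not 16.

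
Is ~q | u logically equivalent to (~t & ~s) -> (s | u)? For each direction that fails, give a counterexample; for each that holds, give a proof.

Both directions fail.

(⇒) This fails. Under u = F, t = F, s = F, q = F, the left side is true but the right side is false.

(⇐) This fails. Under u = F, t = T, s = F, q = T, the left side is false but the right side is true.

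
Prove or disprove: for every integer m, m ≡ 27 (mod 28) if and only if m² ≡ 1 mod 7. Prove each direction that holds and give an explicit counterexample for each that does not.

Forward direction. Suppose m ≡ 27 (mod 28). Then m² ≡ 27² = 729 (mod 28), and since 7 ∣ 28, also m² ≡ 1 (mod 7).

Converse. This fails: take m = 1. Then 1² = 1 ≡ 1 (mod 7), yet 1 ≡ 1 (mod 28), not 27.

Only the forward implication holds.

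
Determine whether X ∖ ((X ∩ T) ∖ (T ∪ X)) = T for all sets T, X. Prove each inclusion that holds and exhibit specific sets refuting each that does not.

(⊆) This inclusion fails. Take T = ∅, X = {1}; then 1 ∈ X ∖ ((X ∩ T) ∖ (T ∪ X)) but 1 ∉ T.

(⊇) This inclusion fails. Take T = {1}, X = ∅; then 1 ∈ T but 1 ∉ X ∖ ((X ∩ T) ∖ (T ∪ X)).

(⊆) fails and (⊇) fails.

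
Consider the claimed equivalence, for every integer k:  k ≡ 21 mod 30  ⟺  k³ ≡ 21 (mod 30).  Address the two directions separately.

Forward direction. Suppose k ≡ 21 mod 30. Write k = 30j + 21. Then (30j + 21)³ = 27000j³ + 56700j² + 39690j + 9261 = 30(900j³ + 1890j² + 1323j + 308) + 21, so k³ ≡ 21 (mod 30).

Converse. Suppose k³ ≡ 21 (mod 30). The only residue r in {0, …, 29} with r³ ≡ 21 (mod 30) is r = 21, so k ≡ 21 (mod 30).

Both directions hold; the statement is true.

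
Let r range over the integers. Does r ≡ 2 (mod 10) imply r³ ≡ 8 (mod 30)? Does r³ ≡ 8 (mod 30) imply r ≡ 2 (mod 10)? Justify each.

Not equivalent: only (⇐) holds.

(⟹) This fails: take r = 12. Then 12 ≡ 2 (mod 10), but 12³ = 1728 ≡ 18 (mod 30), not 8.

(⟸) Conversely, the residues r modulo 30 with r³ ≡ 8 (mod 30) are exactly {2}, and each is ≡ 2 (mod 10).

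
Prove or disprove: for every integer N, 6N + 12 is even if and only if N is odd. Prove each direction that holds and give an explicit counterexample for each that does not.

Forward direction. This fails: take N = 0. Then 6N + 12 = 12, which is even, yet N = 0 is even, not odd.

Converse. Suppose N is odd. Since 6 is even, 6N is even for every N, so 6N + 12 has the same parity as 12, which is even. Hence 6N + 12 is even.

Only the reverse direction holds.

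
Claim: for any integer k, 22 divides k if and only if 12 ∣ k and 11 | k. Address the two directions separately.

Converse. Suppose 12 ∣ k and 11 ∣ k. Any common multiple of 12 and 11 is a multiple of their lcm; here gcd(12, 11) = 1, so lcm(12, 11) = 12·11 = 132, so 132 ∣ k. Since 22 ∣ 132, it follows that 22 ∣ k.

Forward direction. This fails: take k = 22. Certainly 22 ∣ 22, but 12 ∤ 22.

Only the converse holds.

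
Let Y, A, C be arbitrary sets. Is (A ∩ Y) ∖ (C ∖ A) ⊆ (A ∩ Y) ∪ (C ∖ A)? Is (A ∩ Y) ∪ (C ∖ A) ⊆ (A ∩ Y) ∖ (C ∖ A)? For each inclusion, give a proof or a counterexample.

(⊆) Let x ∈ (A ∩ Y) ∖ (C ∖ A). Then either x ∈ Y ∩ A and x ∉ C; or x ∈ Y ∩ A ∩ C. In each case x ∈ (A ∩ Y) ∪ (C ∖ A), so (A ∩ Y) ∖ (C ∖ A) ⊆ (A ∩ Y) ∪ (C ∖ A).

(⊇) This inclusion fails. Take Y = ∅, A = ∅, C = {1}; then 1 ∈ (A ∩ Y) ∪ (C ∖ A) but 1 ∉ (A ∩ Y) ∖ (C ∖ A).

(⊆) holds; (⊇) fails.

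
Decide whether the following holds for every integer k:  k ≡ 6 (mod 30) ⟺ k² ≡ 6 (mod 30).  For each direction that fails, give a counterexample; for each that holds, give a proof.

Converse. This fails: take k = 24. Then 24² = 576 ≡ 6 (mod 30), yet 24 ≡ 24 (mod 30), not 6.

Forward direction. Suppose k ≡ 6 (mod 30). Write k = 30j + 6. Then (30j + 6)² = 900j² + 360j + 36 = 30(30j² + 12j + 1) + 6, so k² ≡ 6 (mod 30).

Not equivalent: only (⇒) holds.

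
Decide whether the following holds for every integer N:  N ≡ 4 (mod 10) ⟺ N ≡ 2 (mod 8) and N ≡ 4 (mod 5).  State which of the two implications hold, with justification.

(⇒) fails; (⇐) holds.

Forward direction. This fails: N = 24 gives 24 ≡ 4 (mod 10) but 24 ≡ 0 (mod 8), so the conjunction on the right does not hold.

Converse. If N ≡ 2 (mod 8) and N ≡ 4 (mod 5), then by the Chinese remainder theorem N ≡ 34 (mod 40). Since 34 ≡ 4 (mod 10) and 10 ∣ 40, we get N ≡ 4 (mod 10).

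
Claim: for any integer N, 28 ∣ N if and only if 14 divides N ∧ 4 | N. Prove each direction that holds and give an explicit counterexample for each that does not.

Forward direction. If 28 ∣ N, write N = 28q. Since 28 = 2·14, N = 14·(2q), so 14 ∣ N; and since 28 = 7·4, N = 4·(7q), so 4 ∣ N.

Converse. Suppose 14 ∣ N and 4 ∣ N. Any common multiple of 14 and 4 is a multiple of their lcm; here lcm(14, 4) = 14·4/gcd(14, 4) = 56/2 = 28, so 28 ∣ N.

The biconditional holds.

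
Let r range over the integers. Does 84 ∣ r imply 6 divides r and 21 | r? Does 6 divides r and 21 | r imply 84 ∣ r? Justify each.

The forward direction holds; the converse fails.

[⇒] If 84 ∣ r, write r = 84q. Since 84 = 14·6, r = 6·(14q), so 6 ∣ r; and since 84 = 4·21, r = 21·(4q), so 21 ∣ r.

[⇐] This fails: take r = 42. Both 6 ∣ 42 and 21 ∣ 42, yet 42 is not a multiple of 84 (since 42 = 0·84 + 42), so 84 ∤ 42.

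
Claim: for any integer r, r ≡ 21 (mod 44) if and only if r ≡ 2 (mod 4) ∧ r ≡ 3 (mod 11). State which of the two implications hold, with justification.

Both directions fail.

Forward direction. This fails: r = 21 gives 21 ≡ 21 (mod 44) but 21 ≡ 1 (mod 4), so the conjunction on the right does not hold.

Converse. This fails: r = 14 satisfies both congruences on the right (14 ≡ 2 mod 4 and 14 ≡ 3 mod 11) yet 14 ≡ 14 (mod 44), not 21.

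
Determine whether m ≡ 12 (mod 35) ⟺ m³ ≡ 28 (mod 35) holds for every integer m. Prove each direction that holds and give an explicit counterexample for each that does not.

(⇒) fails and (⇐) fails.

[⇒] This fails: take m = 12. Then 12 ≡ 12 (mod 35), but 12³ = 1728 ≡ 13 (mod 35), not 28.

[⇐] This fails: take m = 7. Then 7³ = 343 ≡ 28 (mod 35), yet 7 ≡ 7 (mod 35), not 12.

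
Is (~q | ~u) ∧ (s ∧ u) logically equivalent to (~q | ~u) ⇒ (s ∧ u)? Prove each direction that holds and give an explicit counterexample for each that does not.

(→) Assume the antecedent. If s is true, the antecedent forces (s = T, u = T, q = F), and (~q | ~u) ⇒ (s ∧ u) holds there. If s is false, the antecedent cannot hold. Either way (~q | ~u) ⇒ (s ∧ u) holds.

(←) This fails. Under s = F, u = T, q = T, the left side is false but the right side is true.

Only the forward implication holds.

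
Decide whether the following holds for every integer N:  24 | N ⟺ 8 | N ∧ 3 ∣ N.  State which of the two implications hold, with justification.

Both implications hold.

(⇐) Suppose 8 ∣ N and 3 ∣ N. Any common multiple of 8 and 3 is a multiple of their lcm; here gcd(8, 3) = 1, so lcm(8, 3) = 8·3 = 24, so 24 ∣ N.

(⇒) If 24 ∣ N, write N = 24q. Since 24 = 3·8, N = 8·(3q), so 8 ∣ N; and since 24 = 8·3, N = 3·(8q), so 3 ∣ N.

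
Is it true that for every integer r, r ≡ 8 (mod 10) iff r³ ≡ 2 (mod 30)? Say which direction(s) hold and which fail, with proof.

Forward direction. This fails: take r = 18. Then 18 ≡ 8 (mod 10), but 18³ = 5832 ≡ 12 (mod 30), not 2.

Converse. The residues r modulo 30 with r³ ≡ 2 (mod 30) are exactly {8}, and each is ≡ 8 (mod 10).

Only the reverse direction holds.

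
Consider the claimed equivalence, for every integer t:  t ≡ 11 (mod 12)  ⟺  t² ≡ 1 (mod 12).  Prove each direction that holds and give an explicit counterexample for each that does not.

Only the forward direction holds.

(←) This fails: take t = 1. Then 1² = 1 ≡ 1 (mod 12), yet 1 ≡ 1 (mod 12), not 11.

(→) Suppose t ≡ 11 (mod 12). Write t = 12j + 11. Then (12j + 11)² = 144j² + 264j + 121 = 12(12j² + 22j + 10) + 1, so t² ≡ 1 (mod 12).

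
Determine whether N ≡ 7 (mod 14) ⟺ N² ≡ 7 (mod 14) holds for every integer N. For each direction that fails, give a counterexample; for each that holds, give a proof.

Equivalent; both directions hold.

(⟹) Suppose N ≡ 7 (mod 14). Write N = 14j + 7. Then (14j + 7)² = 196j² + 196j + 49 = 14(14j² + 14j + 3) + 7, so N² ≡ 7 (mod 14).

(⟸) Conversely, suppose N² ≡ 7 (mod 14). The only residue r in {0, …, 13} with r² ≡ 7 (mod 14) is r = 7, so N ≡ 7 (mod 14).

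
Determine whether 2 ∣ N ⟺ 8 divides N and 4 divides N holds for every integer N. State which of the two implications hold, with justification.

(⇐) Suppose 8 ∣ N and 4 ∣ N. Any common multiple of 8 and 4 is a multiple of their lcm; here lcm(8, 4) = 8·4/gcd(8, 4) = 32/4 = 8, so 8 ∣ N. Since 2 ∣ 8, it follows that 2 ∣ N.

(⇒) This fails: take N = 2. Certainly 2 ∣ 2, but 8 ∤ 2.

Only the reverse direction holds.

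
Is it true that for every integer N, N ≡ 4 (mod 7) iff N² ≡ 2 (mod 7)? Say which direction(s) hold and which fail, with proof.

The forward direction holds; the converse fails.

[⇒] Suppose N ≡ 4 (mod 7). Write N = 7j + 4. Then (7j + 4)² = 49j² + 56j + 16 = 7(7j² + 8j + 2) + 2, so N² ≡ 2 (mod 7).

[⇐] This fails: take N = 3. Then 3² = 9 ≡ 2 (mod 7), yet 3 ≡ 3 (mod 7), not 4.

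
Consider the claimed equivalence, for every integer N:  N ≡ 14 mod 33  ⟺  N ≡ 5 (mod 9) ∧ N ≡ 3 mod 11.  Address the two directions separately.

Forward direction. This fails: N = 80 gives 80 ≡ 14 (mod 33) but 80 ≡ 8 (mod 9), so the conjunction on the right does not hold.

Converse. If N ≡ 5 (mod 9) and N ≡ 3 (mod 11), then by the Chinese remainder theorem N ≡ 14 (mod 99). Since 14 ≡ 14 (mod 33) and 33 ∣ 99, we get N ≡ 14 (mod 33).

Not equivalent: only (⇐) holds.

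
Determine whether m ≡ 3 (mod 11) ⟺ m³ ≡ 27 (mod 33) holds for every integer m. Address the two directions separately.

[⇒] This fails: take m = 14. Then 14 ≡ 3 (mod 11), but 14³ = 2744 ≡ 5 (mod 33), not 27.

[⇐] Conversely, the residues r modulo 33 with r³ ≡ 27 (mod 33) are exactly {3}, and each is ≡ 3 (mod 11).

(⇒) fails; (⇐) holds.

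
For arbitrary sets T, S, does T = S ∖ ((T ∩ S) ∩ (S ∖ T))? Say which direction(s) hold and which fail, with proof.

Both inclusions fail.

(⟹) This inclusion fails. Take T = {1}, S = ∅; then 1 ∈ T but 1 ∉ S ∖ ((T ∩ S) ∩ (S ∖ T)).

(⟸) This inclusion fails. Take T = ∅, S = {1}; then 1 ∈ S ∖ ((T ∩ S) ∩ (S ∖ T)) but 1 ∉ T.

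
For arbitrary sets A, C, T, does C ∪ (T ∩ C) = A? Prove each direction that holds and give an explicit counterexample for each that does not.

(⟹) This inclusion fails. Take A = ∅, C = {1}, T = ∅; then 1 ∈ C ∪ (T ∩ C) but 1 ∉ A.

(⟸) This inclusion fails. Take A = {1}, C = ∅, T = ∅; then 1 ∈ A but 1 ∉ C ∪ (T ∩ C).

(⊆) fails and (⊇) fails.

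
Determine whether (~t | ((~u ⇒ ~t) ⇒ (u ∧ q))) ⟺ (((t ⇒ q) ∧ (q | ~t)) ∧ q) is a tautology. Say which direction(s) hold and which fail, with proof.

Not equivalent: only (⇐) holds.

Forward direction. This fails. Under u = F, q = F, t = F, the left side is true but the right side is false.

Converse. Assume the antecedent. If u is true, the antecedent forces (u = T, q = T, t = F) or (u = T, q = T, t = T), and ~t | ((~u ⇒ ~t) ⇒ (u ∧ q)) holds there. If u is false, ~t | ((~u ⇒ ~t) ⇒ (u ∧ q)) reduces to true regardless of the other variables. Either way ~t | ((~u ⇒ ~t) ⇒ (u ∧ q)) holds.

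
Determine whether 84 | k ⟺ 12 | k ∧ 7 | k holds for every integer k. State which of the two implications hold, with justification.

(→) If 84 ∣ k, write k = 84q. Since 84 = 7·12, k = 12·(7q), so 12 ∣ k; and since 84 = 12·7, k = 7·(12q), so 7 ∣ k.

(←) Suppose 12 ∣ k and 7 ∣ k. Any common multiple of 12 and 7 is a multiple of their lcm; here gcd(12, 7) = 1, so lcm(12, 7) = 12·7 = 84, so 84 ∣ k.

Both directions hold.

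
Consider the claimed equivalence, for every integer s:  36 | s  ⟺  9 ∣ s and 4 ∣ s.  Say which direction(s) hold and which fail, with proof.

(→) If 36 ∣ s, write s = 36q. Since 36 = 4·9, s = 9·(4q), so 9 ∣ s; and since 36 = 9·4, s = 4·(9q), so 4 ∣ s.

(←) Suppose 9 ∣ s and 4 ∣ s. Any common multiple of 9 and 4 is a multiple of their lcm; here gcd(9, 4) = 1, so lcm(9, 4) = 9·4 = 36, so 36 ∣ s.

Equivalent; both directions hold.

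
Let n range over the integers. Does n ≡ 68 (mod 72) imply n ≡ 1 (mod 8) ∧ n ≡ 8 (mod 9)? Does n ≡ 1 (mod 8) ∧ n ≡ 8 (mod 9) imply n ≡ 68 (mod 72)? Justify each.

Forward direction. This fails: n = 68 gives 68 ≡ 68 (mod 72) but 68 ≡ 4 (mod 8), so the conjunction on the right does not hold.

Converse. This fails: n = 17 satisfies both congruences on the right (17 ≡ 1 mod 8 and 17 ≡ 8 mod 9) yet 17 ≡ 17 (mod 72), not 68.

Neither direction holds.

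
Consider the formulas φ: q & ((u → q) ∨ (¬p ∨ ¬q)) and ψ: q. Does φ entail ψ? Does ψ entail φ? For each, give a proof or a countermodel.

Forward direction. Assume the antecedent. If u is true, the antecedent forces (u = T, q = T, p = F) or (u = T, q = T, p = T), and q holds there. If u is false, the antecedent forces (u = F, q = T, p = F) or (u = F, q = T, p = T), and q holds there. Either way q holds.

Converse. Assume the antecedent. If u is true, the antecedent forces (u = T, q = T, p = F) or (u = T, q = T, p = T), and q & ((u → q) ∨ (¬p ∨ ¬q)) holds there. If u is false, the antecedent forces (u = F, q = T, p = F) or (u = F, q = T, p = T), and q & ((u → q) ∨ (¬p ∨ ¬q)) holds there. Either way q & ((u → q) ∨ (¬p ∨ ¬q)) holds.

The biconditional holds.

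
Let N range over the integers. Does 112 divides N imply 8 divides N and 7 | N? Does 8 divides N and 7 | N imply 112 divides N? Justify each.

(⇐) This fails: take N = 56. Both 8 ∣ 56 and 7 ∣ 56, yet 56 is not a multiple of 112 (since 56 = 0·112 + 56), so 112 ∤ 56.

(⇒) If 112 ∣ N, write N = 112q. Since 112 = 14·8, N = 8·(14q), so 8 ∣ N; and since 112 = 16·7, N = 7·(16q), so 7 ∣ N.

The forward direction holds; the converse fails.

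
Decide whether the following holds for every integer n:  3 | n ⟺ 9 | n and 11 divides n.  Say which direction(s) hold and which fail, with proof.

Not equivalent: only (⇐) holds.

Converse. Suppose 9 ∣ n and 11 ∣ n. Any common multiple of 9 and 11 is a multiple of their lcm; here gcd(9, 11) = 1, so lcm(9, 11) = 9·11 = 99, so 99 ∣ n. Since 3 ∣ 99, it follows that 3 ∣ n.

Forward direction. This fails: take n = 3. Certainly 3 ∣ 3, but 9 ∤ 3.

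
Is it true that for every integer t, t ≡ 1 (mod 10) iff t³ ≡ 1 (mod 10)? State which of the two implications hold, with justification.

Forward direction. Suppose t ≡ 1 (mod 10). Write t = 10j + 1. Then (10j + 1)³ = 1000j³ + 300j² + 30j + 1 = 10(100j³ + 30j² + 3j) + 1, so t³ ≡ 1 (mod 10).

Converse. Suppose t³ ≡ 1 (mod 10). The only residue r in {0, …, 9} with r³ ≡ 1 (mod 10) is r = 1, so t ≡ 1 (mod 10).

Both directions hold; the statement is true.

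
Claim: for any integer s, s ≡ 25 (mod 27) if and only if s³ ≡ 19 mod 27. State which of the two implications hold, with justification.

Only the forward implication holds.

[⇒] Suppose s ≡ 25 (mod 27). Write s = 27j + 25. Then (27j + 25)³ = 19683j³ + 54675j² + 50625j + 15625 = 27(729j³ + 2025j² + 1875j + 578) + 19, so s³ ≡ 19 (mod 27).

[⇐] This fails: take s = 7. Then 7³ = 343 ≡ 19 (mod 27), yet 7 ≡ 7 (mod 27), not 25.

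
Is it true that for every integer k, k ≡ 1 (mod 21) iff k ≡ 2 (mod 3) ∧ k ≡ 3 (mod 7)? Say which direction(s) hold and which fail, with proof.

(⟹) This fails: k = 1 gives 1 ≡ 1 (mod 21) but 1 ≡ 1 (mod 3), so the conjunction on the right does not hold.

(⟸) This fails: k = 17 satisfies both congruences on the right (17 ≡ 2 mod 3 and 17 ≡ 3 mod 7) yet 17 ≡ 17 (mod 21), not 1.

Neither implication holds.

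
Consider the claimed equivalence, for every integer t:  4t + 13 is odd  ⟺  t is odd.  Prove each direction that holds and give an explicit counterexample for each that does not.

(⟹) This fails: take t = 2. Then 4t + 13 = 21, which is odd, yet t = 2 is even, not odd.

(⟸) Suppose t is odd. Since 4 is even, 4t is even for every t, so 4t + 13 has the same parity as 13, which is odd. Hence 4t + 13 is odd.

(⇒) fails; (⇐) holds.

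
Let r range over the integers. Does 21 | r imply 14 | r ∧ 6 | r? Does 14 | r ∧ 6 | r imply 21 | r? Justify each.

Only the converse holds.

[⇒] This fails: take r = 21. Certainly 21 ∣ 21, but 14 ∤ 21.

[⇐] Suppose 14 ∣ r and 6 ∣ r. Any common multiple of 14 and 6 is a multiple of their lcm; here lcm(14, 6) = 14·6/gcd(14, 6) = 84/2 = 42, so 42 ∣ r. Since 21 ∣ 42, it follows that 21 ∣ r.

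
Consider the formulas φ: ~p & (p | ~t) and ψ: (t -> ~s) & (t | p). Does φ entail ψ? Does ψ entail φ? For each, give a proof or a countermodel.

Neither direction holds.

(→) This fails. Under t = F, s = F, p = F, the left side is true but the right side is false.

(←) This fails. Under t = T, s = F, p = F, the left side is false but the right side is true.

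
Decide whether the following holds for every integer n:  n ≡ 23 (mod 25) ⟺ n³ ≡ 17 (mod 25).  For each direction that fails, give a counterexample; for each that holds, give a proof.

Equivalent; both directions hold.

(⟹) Suppose n ≡ 23 (mod 25). Write n = 25j + 23. Then (25j + 23)³ = 15625j³ + 43125j² + 39675j + 12167 = 25(625j³ + 1725j² + 1587j + 486) + 17, so n³ ≡ 17 (mod 25).

(⟸) Conversely, suppose n³ ≡ 17 (mod 25). The only residue r in {0, …, 24} with r³ ≡ 17 (mod 25) is r = 23, so n ≡ 23 (mod 25).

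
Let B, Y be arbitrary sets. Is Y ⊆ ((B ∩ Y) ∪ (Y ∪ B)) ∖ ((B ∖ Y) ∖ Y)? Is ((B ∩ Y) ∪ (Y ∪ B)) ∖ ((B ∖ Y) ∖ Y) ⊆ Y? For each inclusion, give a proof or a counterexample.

Forward inclusion. Let x ∈ Y. Then either x ∈ Y and x ∉ B; or x ∈ B ∩ Y. In each case x ∈ ((B ∩ Y) ∪ (Y ∪ B)) ∖ ((B ∖ Y) ∖ Y), so Y ⊆ ((B ∩ Y) ∪ (Y ∪ B)) ∖ ((B ∖ Y) ∖ Y).

Reverse inclusion. Let x ∈ ((B ∩ Y) ∪ (Y ∪ B)) ∖ ((B ∖ Y) ∖ Y). Then either x ∈ Y and x ∉ B; or x ∈ B ∩ Y. In each case x ∈ Y, so ((B ∩ Y) ∪ (Y ∪ B)) ∖ ((B ∖ Y) ∖ Y) ⊆ Y.

The two sets are equal.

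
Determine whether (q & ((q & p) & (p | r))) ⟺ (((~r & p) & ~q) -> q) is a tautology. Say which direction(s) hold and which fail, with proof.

(←) This fails. Under q = F, p = F, r = F, the left side is false but the right side is true.

(→) Assume the antecedent. If q is true, ((~r & p) & ~q) -> q reduces to true regardless of the other variables. If q is false, the antecedent cannot hold. Either way ((~r & p) & ~q) -> q holds.

(⇒) holds; (⇐) fails.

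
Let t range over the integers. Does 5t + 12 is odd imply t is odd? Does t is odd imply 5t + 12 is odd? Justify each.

Equivalent; both directions hold.

[⇐] Suppose t is odd; write t = 2j + 1. Then 5t + 12 = 5·(2j + 1) + 12 = 2·5j + 17, which is odd.

[⇒] Suppose 5t + 12 is odd. Since 5 is odd, 5t and t have the same parity, so 5t + 12 ≡ t + 12 (mod 2). As 12 is even, 5t + 12 is odd exactly when t is odd. Thus t is odd.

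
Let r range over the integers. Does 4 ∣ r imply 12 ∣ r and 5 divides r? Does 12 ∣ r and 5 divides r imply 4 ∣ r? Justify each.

(⇒) fails; (⇐) holds.

Forward direction. This fails: take r = 4. Certainly 4 ∣ 4, but 12 ∤ 4.

Converse. Suppose 12 ∣ r and 5 ∣ r. Any common multiple of 12 and 5 is a multiple of their lcm; here gcd(12, 5) = 1, so lcm(12, 5) = 12·5 = 60, so 60 ∣ r. Since 4 ∣ 60, it follows that 4 ∣ r.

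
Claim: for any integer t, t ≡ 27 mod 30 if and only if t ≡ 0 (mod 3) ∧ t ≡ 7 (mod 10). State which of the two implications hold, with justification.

[⇒] Suppose t ≡ 27 (mod 30); write t = 30j + 27. Since 3 ∣ 30, reducing mod 3 gives t ≡ 27 ≡ 0 (mod 3); since 10 ∣ 30, reducing mod 10 gives t ≡ 27 ≡ 7 (mod 10).

[⇐] Conversely, if t ≡ 0 (mod 3) and t ≡ 7 (mod 10), then by the Chinese remainder theorem t ≡ 27 (mod 30). This is exactly t ≡ 27 (mod 30).

The biconditional holds.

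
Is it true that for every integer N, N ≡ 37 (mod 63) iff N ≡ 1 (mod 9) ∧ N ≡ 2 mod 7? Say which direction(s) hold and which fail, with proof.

[⇒] Suppose N ≡ 37 (mod 63); write N = 63j + 37. Since 9 ∣ 63, reducing mod 9 gives N ≡ 37 ≡ 1 (mod 9); since 7 ∣ 63, reducing mod 7 gives N ≡ 37 ≡ 2 (mod 7).

[⇐] Conversely, if N ≡ 1 (mod 9) and N ≡ 2 (mod 7), then by the Chinese remainder theorem N ≡ 37 (mod 63). This is exactly N ≡ 37 (mod 63).

Equivalent; both directions hold.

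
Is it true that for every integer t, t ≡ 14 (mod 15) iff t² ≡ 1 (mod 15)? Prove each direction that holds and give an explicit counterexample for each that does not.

(→) Suppose t ≡ 14 (mod 15). Write t = 15j + 14. Then (15j + 14)² = 225j² + 420j + 196 = 15(15j² + 28j + 13) + 1, so t² ≡ 1 (mod 15).

(←) This fails: take t = 1. Then 1² = 1 ≡ 1 (mod 15), yet 1 ≡ 1 (mod 15), not 14.

Not equivalent: only (⇒) holds.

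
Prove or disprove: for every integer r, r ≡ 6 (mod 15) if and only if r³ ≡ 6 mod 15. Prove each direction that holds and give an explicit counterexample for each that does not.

The biconditional holds.

Forward direction. Suppose r ≡ 6 (mod 15). Write r = 15j + 6. Then (15j + 6)³ = 3375j³ + 4050j² + 1620j + 216 = 15(225j³ + 270j² + 108j + 14) + 6, so r³ ≡ 6 (mod 15).

Converse. Suppose r³ ≡ 6 (mod 15). The only residue r in {0, …, 14} with r³ ≡ 6 (mod 15) is r = 6, so r ≡ 6 (mod 15).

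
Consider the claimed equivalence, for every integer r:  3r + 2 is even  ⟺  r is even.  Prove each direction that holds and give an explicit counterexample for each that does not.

The biconditional holds.

(⇒) Suppose 3r + 2 is even. Since 3 is odd, 3r and r have the same parity, so 3r + 2 ≡ r + 2 (mod 2). As 2 is even, 3r + 2 is even exactly when r is even. Thus r is even.

(⇐) Conversely, suppose r is even; write r = 2j. Then 3r + 2 = 3·(2j) + 2 = 2·3j + 2, which is even.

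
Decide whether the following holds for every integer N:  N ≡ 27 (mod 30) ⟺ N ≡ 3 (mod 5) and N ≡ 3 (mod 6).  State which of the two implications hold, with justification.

(⇒) This fails: N = 27 gives 27 ≡ 27 (mod 30) but 27 ≡ 2 (mod 5), so the conjunction on the right does not hold.

(⇐) This fails: N = 3 satisfies both congruences on the right (3 ≡ 3 mod 5 and 3 ≡ 3 mod 6) yet 3 ≡ 3 (mod 30), not 27.

Neither implication holds.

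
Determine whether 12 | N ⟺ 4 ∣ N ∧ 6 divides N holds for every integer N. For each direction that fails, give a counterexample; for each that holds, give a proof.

Forward direction. If 12 ∣ N, write N = 12q. Since 12 = 3·4, N = 4·(3q), so 4 ∣ N; and since 12 = 2·6, N = 6·(2q), so 6 ∣ N.

Converse. Suppose 4 ∣ N and 6 ∣ N. Any common multiple of 4 and 6 is a multiple of their lcm; here lcm(4, 6) = 4·6/gcd(4, 6) = 24/2 = 12, so 12 ∣ N.

Both implications hold.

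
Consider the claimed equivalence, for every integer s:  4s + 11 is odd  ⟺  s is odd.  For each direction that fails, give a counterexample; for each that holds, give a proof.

(⟹) This fails: take s = 2. Then 4s + 11 = 19, which is odd, yet s = 2 is even, not odd.

(⟸) Suppose s is odd. Since 4 is even, 4s is even for every s, so 4s + 11 has the same parity as 11, which is odd. Hence 4s + 11 is odd.

Only the converse holds.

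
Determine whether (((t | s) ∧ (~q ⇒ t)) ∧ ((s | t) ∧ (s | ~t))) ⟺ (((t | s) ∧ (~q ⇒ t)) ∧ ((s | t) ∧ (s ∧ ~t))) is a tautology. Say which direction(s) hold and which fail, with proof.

(⟸) Assume the antecedent. If q is true, the antecedent forces (q = T, s = T, t = F), and the consequent holds there. If q is false, the antecedent cannot hold. Either way the consequent holds.

(⟹) This fails. Under q = F, s = T, t = T, the left side is true but the right side is false.

The forward direction fails; the converse holds.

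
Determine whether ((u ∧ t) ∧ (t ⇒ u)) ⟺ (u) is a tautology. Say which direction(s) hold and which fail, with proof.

(⇒) holds; (⇐) fails.

(⟹) Assume the antecedent. If u is true, u reduces to true regardless of the other variables. If u is false, the antecedent cannot hold. Either way u holds.

(⟸) This fails. Under u = T, t = F, the left side is false but the right side is true.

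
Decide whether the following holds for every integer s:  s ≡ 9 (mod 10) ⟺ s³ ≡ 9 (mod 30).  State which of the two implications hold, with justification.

(⟹) This fails: take s = 19. Then 19 ≡ 9 (mod 10), but 19³ = 6859 ≡ 19 (mod 30), not 9.

(⟸) Conversely, the residues r modulo 30 with r³ ≡ 9 (mod 30) are exactly {9}, and each is ≡ 9 (mod 10).

Not equivalent: only (⇐) holds.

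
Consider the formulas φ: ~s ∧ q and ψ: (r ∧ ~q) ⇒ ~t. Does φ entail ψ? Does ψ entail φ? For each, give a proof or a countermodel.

[⇒] Assume the antecedent. If r is true, the antecedent forces (r = T, q = T, s = F, t = F) or (r = T, q = T, s = F, t = T), and (r ∧ ~q) ⇒ ~t holds there. If r is false, (r ∧ ~q) ⇒ ~t reduces to true regardless of the other variables. Either way (r ∧ ~q) ⇒ ~t holds.

[⇐] This fails. Under r = F, q = F, s = F, t = F, the left side is false but the right side is true.

Not equivalent: only (⇒) holds.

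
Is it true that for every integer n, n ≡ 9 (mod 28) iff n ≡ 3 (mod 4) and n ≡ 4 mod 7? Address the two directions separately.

(⇒) This fails: n = 9 gives 9 ≡ 9 (mod 28) but 9 ≡ 1 (mod 4), so the conjunction on the right does not hold.

(⇐) This fails: n = 11 satisfies both congruences on the right (11 ≡ 3 mod 4 and 11 ≡ 4 mod 7) yet 11 ≡ 11 (mod 28), not 9.

Neither implication holds.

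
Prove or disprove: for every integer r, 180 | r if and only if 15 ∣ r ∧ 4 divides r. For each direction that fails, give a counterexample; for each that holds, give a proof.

(⟸) This fails: take r = 60. Both 15 ∣ 60 and 4 ∣ 60, yet 60 is not a multiple of 180 (since 60 = 0·180 + 60), so 180 ∤ 60.

(⟹) If 180 ∣ r, write r = 180q. Since 180 = 12·15, r = 15·(12q), so 15 ∣ r; and since 180 = 45·4, r = 4·(45q), so 4 ∣ r.

Only the forward implication holds.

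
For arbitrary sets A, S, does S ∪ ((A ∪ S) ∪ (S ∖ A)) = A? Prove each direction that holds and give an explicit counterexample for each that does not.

(⊆) This inclusion fails. Take A = ∅, S = {1}; then 1 ∈ S ∪ ((A ∪ S) ∪ (S ∖ A)) but 1 ∉ A.

(⊇) Let x ∈ A. Then either x ∈ A and x ∉ S; or x ∈ A ∩ S. In each case x ∈ S ∪ ((A ∪ S) ∪ (S ∖ A)), so A ⊆ S ∪ ((A ∪ S) ∪ (S ∖ A)).

The sets are not equal: only the reverse inclusion holds.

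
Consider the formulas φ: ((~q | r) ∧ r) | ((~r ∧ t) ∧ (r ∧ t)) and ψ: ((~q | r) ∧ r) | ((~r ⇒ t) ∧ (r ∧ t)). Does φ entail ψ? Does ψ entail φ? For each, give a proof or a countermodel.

(←) Assume the antecedent. If q is true, the antecedent forces (q = T, r = T, t = F) or (q = T, r = T, t = T), and the consequent holds there. If q is false, the antecedent forces (q = F, r = T, t = F) or (q = F, r = T, t = T), and the consequent holds there. Either way the consequent holds.

(→) Assume the antecedent. If q is true, the antecedent forces (q = T, r = T, t = F) or (q = T, r = T, t = T), and the consequent holds there. If q is false, the antecedent forces (q = F, r = T, t = F) or (q = F, r = T, t = T), and the consequent holds there. Either way the consequent holds.

Both directions hold; the statement is true.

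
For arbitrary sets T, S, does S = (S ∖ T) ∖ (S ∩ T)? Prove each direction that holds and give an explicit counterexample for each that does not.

Only the reverse inclusion holds.

(⟸) Let x ∈ (S ∖ T) ∖ (S ∩ T). Then x ∈ S and x ∉ T, from which x ∈ S.

(⟹) This inclusion fails. Take T = {1}, S = {1}; then 1 ∈ S but 1 ∉ (S ∖ T) ∖ (S ∩ T).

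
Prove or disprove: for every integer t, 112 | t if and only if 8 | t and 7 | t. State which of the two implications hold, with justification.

(⇒) holds; (⇐) fails.

[⇒] If 112 ∣ t, write t = 112q. Since 112 = 14·8, t = 8·(14q), so 8 ∣ t; and since 112 = 16·7, t = 7·(16q), so 7 ∣ t.

[⇐] This fails: take t = 56. Both 8 ∣ 56 and 7 ∣ 56, yet 56 is not a multiple of 112 (since 56 = 0·112 + 56), so 112 ∤ 56.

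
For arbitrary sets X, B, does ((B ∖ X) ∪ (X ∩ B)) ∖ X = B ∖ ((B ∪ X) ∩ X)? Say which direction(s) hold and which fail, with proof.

Both inclusions hold.

(⊇) Let x ∈ B ∖ ((B ∪ X) ∩ X). Then x ∈ B and x ∉ X, from which x ∈ ((B ∖ X) ∪ (X ∩ B)) ∖ X.

(⊆) Let x ∈ ((B ∖ X) ∪ (X ∩ B)) ∖ X. Then x ∈ B and x ∉ X, from which x ∈ B ∖ ((B ∪ X) ∩ X).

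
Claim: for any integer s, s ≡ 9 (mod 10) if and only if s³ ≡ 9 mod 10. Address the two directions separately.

(⟹) Suppose s ≡ 9 (mod 10). Write s = 10j + 9. Then (10j + 9)³ = 1000j³ + 2700j² + 2430j + 729 = 10(100j³ + 270j² + 243j + 72) + 9, so s³ ≡ 9 (mod 10).

(⟸) For the converse, argue contrapositively. If s ≢ 9 (mod 10), then s is congruent to one of 0, 1, 2, 3, 4, 5, 6, 7, 8 modulo 10, and these give s³ ≡ 0, 1, 8, 7, 4, 5, 6, 3, 2 respectively — never 9.

Both directions hold; the statement is true.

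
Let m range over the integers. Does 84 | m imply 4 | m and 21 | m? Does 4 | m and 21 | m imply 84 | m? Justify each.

Converse. Suppose 4 ∣ m and 21 ∣ m. Any common multiple of 4 and 21 is a multiple of their lcm; here gcd(4, 21) = 1, so lcm(4, 21) = 4·21 = 84, so 84 ∣ m.

Forward direction. If 84 ∣ m, write m = 84q. Since 84 = 21·4, m = 4·(21q), so 4 ∣ m; and since 84 = 4·21, m = 21·(4q), so 21 ∣ m.

Both directions hold; the statement is true.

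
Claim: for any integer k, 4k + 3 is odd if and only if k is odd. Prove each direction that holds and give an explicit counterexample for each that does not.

Forward direction. This fails: take k = 4. Then 4k + 3 = 19, which is odd, yet k = 4 is even, not odd.

Converse. Suppose k is odd. Since 4 is even, 4k is even for every k, so 4k + 3 has the same parity as 3, which is odd. Hence 4k + 3 is odd.

The forward direction fails; the converse holds.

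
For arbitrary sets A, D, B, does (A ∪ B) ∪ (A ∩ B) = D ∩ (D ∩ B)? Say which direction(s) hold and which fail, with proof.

Forward inclusion. This inclusion fails. Take A = {1}, D = ∅, B = ∅; then 1 ∈ (A ∪ B) ∪ (A ∩ B) but 1 ∉ D ∩ (D ∩ B).

Reverse inclusion. Let x ∈ D ∩ (D ∩ B). Then either x ∈ D ∩ B and x ∉ A; or x ∈ A ∩ D ∩ B. In each case x ∈ (A ∪ B) ∪ (A ∩ B), so D ∩ (D ∩ B) ⊆ (A ∪ B) ∪ (A ∩ B).

Only the reverse inclusion holds.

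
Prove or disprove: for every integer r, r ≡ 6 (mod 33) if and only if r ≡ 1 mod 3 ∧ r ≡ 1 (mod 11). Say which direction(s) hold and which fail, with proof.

(⇒) This fails: r = 6 gives 6 ≡ 6 (mod 33) but 6 ≡ 0 (mod 3), so the conjunction on the right does not hold.

(⇐) This fails: r = 1 satisfies both congruences on the right (1 ≡ 1 mod 3 and 1 ≡ 1 mod 11) yet 1 ≡ 1 (mod 33), not 6.

Neither direction holds.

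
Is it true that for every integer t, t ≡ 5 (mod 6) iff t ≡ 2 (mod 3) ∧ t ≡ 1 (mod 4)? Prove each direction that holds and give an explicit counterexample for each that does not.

The forward direction fails; the converse holds.

Converse. If t ≡ 2 (mod 3) and t ≡ 1 (mod 4), then by the Chinese remainder theorem t ≡ 5 (mod 12). Since 5 ≡ 5 (mod 6) and 6 ∣ 12, we get t ≡ 5 (mod 6).

Forward direction. This fails: t = 11 gives 11 ≡ 5 (mod 6) but 11 ≡ 3 (mod 4), so the conjunction on the right does not hold.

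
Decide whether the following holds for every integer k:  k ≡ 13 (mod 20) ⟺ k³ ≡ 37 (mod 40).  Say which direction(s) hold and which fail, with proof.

(⟹) This fails: take k = 33. Then 33 ≡ 13 (mod 20), but 33³ = 35937 ≡ 17 (mod 40), not 37.

(⟸) Conversely, the residues r modulo 40 with r³ ≡ 37 (mod 40) are exactly {13}, and each is ≡ 13 (mod 20).

The forward direction fails; the converse holds.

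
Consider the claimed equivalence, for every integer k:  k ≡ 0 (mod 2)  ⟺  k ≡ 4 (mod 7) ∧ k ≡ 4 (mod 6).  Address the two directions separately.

(⇒) This fails: k = 0 gives 0 ≡ 0 (mod 2) but 0 ≡ 0 (mod 7), so the conjunction on the right does not hold.

(⇐) Conversely, if k ≡ 4 (mod 7) and k ≡ 4 (mod 6), then by the Chinese remainder theorem k ≡ 4 (mod 42). Since 4 ≡ 0 (mod 2) and 2 ∣ 42, we get k ≡ 0 (mod 2).

Only the reverse direction holds.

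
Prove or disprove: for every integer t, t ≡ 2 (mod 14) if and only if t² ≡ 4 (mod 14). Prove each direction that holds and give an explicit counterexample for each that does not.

(⟸) This fails: take t = 12. Then 12² = 144 ≡ 4 (mod 14), yet 12 ≡ 12 (mod 14), not 2.

(⟹) Suppose t ≡ 2 (mod 14). Write t = 14j + 2. Then (14j + 2)² = 196j² + 56j + 4 = 14(14j² + 4j) + 4, so t² ≡ 4 (mod 14).

The forward direction holds; the converse fails.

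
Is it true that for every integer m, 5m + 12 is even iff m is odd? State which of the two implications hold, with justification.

(⇒) This fails: m = 6 gives 5m + 12 = 42, which is even, but 6 is even, not odd.

(⇐) This also fails: m = 5 is odd, but 5m + 12 = 37 is odd, not even.

(⇒) fails and (⇐) fails.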